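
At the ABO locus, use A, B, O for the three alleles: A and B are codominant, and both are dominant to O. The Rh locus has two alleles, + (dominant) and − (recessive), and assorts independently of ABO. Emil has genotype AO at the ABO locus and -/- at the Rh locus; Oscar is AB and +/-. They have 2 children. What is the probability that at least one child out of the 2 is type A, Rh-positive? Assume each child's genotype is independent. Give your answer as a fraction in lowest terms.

7/16

ABO cross AO × AB → 1/2 A, 1/4 B, 1/4 AB.
Rh cross -/- × +/- → 1/2 Rh+, 1/2 Rh-; so P(type A, Rh-positive) = 1/2 × 1/2 = 1/4 per child.
P(none) = (3/4)^2 = 9/16; P(at least one) = 1 − 9/16 = 7/16.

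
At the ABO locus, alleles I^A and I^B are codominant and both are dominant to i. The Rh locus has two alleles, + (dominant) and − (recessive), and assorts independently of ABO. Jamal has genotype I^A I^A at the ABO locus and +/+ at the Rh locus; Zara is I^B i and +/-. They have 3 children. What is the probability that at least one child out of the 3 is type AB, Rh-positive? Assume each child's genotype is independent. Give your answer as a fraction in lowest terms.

ABO cross I^A I^A × I^B i → 1/2 A, 1/2 AB.
Rh cross +/+ × +/- → 1 Rh+; so P(type AB, Rh-positive) = 1/2 × 1 = 1/2 per child.
P(none) = (1/2)^3 = 1/8; P(at least one) = 1 − 1/8 = 7/8.

7/8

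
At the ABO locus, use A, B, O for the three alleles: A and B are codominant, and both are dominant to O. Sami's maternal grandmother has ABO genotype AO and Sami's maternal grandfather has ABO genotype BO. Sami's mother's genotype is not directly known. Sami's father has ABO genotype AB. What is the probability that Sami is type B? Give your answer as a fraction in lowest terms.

3/8

Sami's mother's ABO genotype from AO × BO: 1/4 AB, 1/4 AO, 1/4 BO, 1/4 OO.
Crossing each possibility with the father AB and summing P(type B): 1/4·1/4 + 1/4·1/4 + 1/4·1/2 + 1/4·1/2 = 3/8.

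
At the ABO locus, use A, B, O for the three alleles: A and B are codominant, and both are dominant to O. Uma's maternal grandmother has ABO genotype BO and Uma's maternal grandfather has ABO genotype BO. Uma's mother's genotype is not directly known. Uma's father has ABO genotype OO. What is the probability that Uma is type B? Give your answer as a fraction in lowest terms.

1/2

Uma's mother's ABO genotype from BO × BO: 1/4 BB, 1/2 BO, 1/4 OO.
Crossing each possibility with the father OO and summing P(type B): 1/4·1 + 1/2·1/2 + 1/4·0 = 1/2.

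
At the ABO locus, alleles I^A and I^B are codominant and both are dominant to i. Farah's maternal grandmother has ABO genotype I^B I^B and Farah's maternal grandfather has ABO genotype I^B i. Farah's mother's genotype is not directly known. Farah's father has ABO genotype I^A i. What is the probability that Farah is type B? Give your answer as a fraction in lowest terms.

Farah's mother's ABO genotype from I^B I^B × I^B i: 1/2 I^B I^B, 1/2 I^B i.
Crossing each possibility with the father I^A i and summing P(type B): 1/2·1/2 + 1/2·1/4 = 3/8.

3/8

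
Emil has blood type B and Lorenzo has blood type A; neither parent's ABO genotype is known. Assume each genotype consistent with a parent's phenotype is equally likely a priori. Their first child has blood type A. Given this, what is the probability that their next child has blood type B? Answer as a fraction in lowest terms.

1/12

Possible genotypes: Emil ∈ {BB, BO}; Lorenzo ∈ {AA, AO}.
Weight each parental genotype pair by prior × P(type-A child):
  BO × AA: posterior weight 2/3; P(next child type B) = 0.
  BO × AO: posterior weight 1/3; P(next child type B) = 1/4.
Weighted sum = 1/12.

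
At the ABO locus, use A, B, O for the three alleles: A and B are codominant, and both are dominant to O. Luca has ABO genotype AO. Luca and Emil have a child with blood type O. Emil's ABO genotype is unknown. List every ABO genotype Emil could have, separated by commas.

For each candidate genotype of Emil, check whether crossing it with AO can produce every observed child phenotype.
  AA → possible child types {A} ✗
  AB → possible child types {A, B, AB} ✗
  AO → possible child types {O, A} ✓
  BB → possible child types {B, AB} ✗
  BO → possible child types {O, A, B, AB} ✓
  OO → possible child types {O, A} ✓

AO, BO, OO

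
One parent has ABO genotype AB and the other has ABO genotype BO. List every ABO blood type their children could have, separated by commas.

Gametes from AB × BO give offspring ABO genotypes AB, AO, BB, BO, i.e. phenotypes A, B, AB.

A, B, AB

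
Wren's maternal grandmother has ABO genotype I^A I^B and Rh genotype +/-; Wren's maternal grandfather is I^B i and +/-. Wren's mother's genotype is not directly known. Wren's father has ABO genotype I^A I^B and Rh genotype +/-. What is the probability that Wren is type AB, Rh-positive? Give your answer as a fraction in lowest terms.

9/32

Wren's mother's ABO genotype from I^A I^B × I^B i: 1/4 I^A I^B, 1/4 I^A i, 1/4 I^B I^B, 1/4 I^B i.
Crossing each possibility with the father I^A I^B and summing P(type AB): 1/4·1/2 + 1/4·1/4 + 1/4·1/2 + 1/4·1/4 = 3/8.
Similarly for Rh via the mother's Rh distribution: P(Rh+) = 3/4.
Independent loci: 3/8 × 3/4 = 9/32.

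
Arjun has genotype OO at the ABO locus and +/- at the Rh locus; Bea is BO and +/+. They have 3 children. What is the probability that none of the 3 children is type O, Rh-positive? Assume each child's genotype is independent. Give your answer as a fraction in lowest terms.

ABO cross OO × BO → 1/2 O, 1/2 B.
Rh cross +/- × +/+ → 1 Rh+; so P(type O, Rh-positive) = 1/2 × 1 = 1/2 per child.
P(not type O, Rh-positive) = 1/2 for one child; (1/2)^3 = 1/8.

1/8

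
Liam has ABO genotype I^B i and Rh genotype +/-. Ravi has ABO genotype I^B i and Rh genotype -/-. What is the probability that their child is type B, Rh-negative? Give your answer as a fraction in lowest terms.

ABO cross I^B i × I^B i → offspring phenotypes: 1/4 O, 3/4 B.
Rh cross +/- × -/- → 1/2 Rh+, 1/2 Rh-.
Independent loci: P(type B, Rh-negative) = 3/4 × 1/2 = 3/8.

3/8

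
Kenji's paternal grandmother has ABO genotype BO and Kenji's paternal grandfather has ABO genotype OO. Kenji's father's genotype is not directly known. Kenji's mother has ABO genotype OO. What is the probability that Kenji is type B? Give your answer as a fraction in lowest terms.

1/4

Kenji's father's ABO genotype from BO × OO: 1/2 BO, 1/2 OO.
Crossing each possibility with the mother OO and summing P(type B): 1/2·1/2 + 1/2·0 = 1/4.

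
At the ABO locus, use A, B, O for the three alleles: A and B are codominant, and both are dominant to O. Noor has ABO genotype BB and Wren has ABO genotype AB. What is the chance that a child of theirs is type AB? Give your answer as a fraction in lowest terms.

ABO cross BB × AB → offspring phenotypes: 1/2 B, 1/2 AB.
So P(type AB) = 1/2.

1/2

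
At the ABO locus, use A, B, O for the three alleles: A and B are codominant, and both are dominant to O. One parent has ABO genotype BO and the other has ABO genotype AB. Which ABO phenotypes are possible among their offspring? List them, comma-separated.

A, B, AB

Gametes from BO × AB give offspring ABO genotypes AB, AO, BB, BO, i.e. phenotypes A, B, AB.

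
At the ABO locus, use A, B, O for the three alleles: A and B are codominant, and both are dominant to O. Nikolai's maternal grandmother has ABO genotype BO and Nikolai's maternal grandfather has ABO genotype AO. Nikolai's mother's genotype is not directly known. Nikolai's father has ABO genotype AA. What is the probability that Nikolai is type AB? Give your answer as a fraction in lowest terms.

1/4

Nikolai's mother's ABO genotype from BO × AO: 1/4 AB, 1/4 AO, 1/4 BO, 1/4 OO.
Crossing each possibility with the father AA and summing P(type AB): 1/4·1/2 + 1/4·0 + 1/4·1/2 + 1/4·0 = 1/4.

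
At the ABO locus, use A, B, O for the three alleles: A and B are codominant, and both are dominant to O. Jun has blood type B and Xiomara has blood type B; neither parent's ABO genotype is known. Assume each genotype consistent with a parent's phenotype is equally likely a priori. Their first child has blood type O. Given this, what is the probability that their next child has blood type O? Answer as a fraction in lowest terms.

1/4

Possible genotypes: Jun ∈ {BB, BO}; Xiomara ∈ {BB, BO}.
Weight each parental genotype pair by prior × P(type-O child):
  BO × BO: posterior weight 1; P(next child type O) = 1/4.
Weighted sum = 1/4.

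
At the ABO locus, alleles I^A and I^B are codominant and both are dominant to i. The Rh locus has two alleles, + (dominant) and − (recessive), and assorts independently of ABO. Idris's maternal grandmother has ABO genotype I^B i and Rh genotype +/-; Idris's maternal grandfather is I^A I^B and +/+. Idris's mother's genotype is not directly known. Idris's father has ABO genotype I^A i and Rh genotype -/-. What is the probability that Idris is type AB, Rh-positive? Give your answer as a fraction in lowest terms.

3/16

Idris's mother's ABO genotype from I^B i × I^A I^B: 1/4 I^A I^B, 1/4 I^A i, 1/4 I^B I^B, 1/4 I^B i.
Crossing each possibility with the father I^A i and summing P(type AB): 1/4·1/4 + 1/4·0 + 1/4·1/2 + 1/4·1/4 = 1/4.
Similarly for Rh via the mother's Rh distribution: P(Rh+) = 3/4.
Independent loci: 1/4 × 3/4 = 3/16.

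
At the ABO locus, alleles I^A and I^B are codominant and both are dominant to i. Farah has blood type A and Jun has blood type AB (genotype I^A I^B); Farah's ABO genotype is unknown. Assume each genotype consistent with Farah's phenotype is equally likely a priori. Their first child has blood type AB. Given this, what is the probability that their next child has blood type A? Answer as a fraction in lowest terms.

Possible genotypes: Farah ∈ {I^A I^A, I^A i}; Jun ∈ {I^A I^B}.
Weight each parental genotype pair by prior × P(type-AB child):
  I^A I^A × I^A I^B: posterior weight 2/3; P(next child type A) = 1/2.
  I^A i × I^A I^B: posterior weight 1/3; P(next child type A) = 1/2.
Weighted sum = 1/2.

1/2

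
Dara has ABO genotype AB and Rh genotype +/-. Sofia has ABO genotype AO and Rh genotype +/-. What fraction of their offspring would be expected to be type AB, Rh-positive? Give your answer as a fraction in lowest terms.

3/16

ABO cross AB × AO → offspring phenotypes: 1/2 A, 1/4 B, 1/4 AB.
Rh cross +/- × +/- → 3/4 Rh+, 1/4 Rh-.
Independent loci: P(type AB, Rh-positive) = 1/4 × 3/4 = 3/16.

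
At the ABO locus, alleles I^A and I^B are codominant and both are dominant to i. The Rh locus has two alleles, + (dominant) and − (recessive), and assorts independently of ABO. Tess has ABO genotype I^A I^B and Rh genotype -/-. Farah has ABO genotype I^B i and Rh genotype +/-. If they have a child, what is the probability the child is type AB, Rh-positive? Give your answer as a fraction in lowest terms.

1/8

ABO cross I^A I^B × I^B i → offspring phenotypes: 1/4 A, 1/2 B, 1/4 AB.
Rh cross -/- × +/- → 1/2 Rh+, 1/2 Rh-.
Independent loci: P(type AB, Rh-positive) = 1/4 × 1/2 = 1/8.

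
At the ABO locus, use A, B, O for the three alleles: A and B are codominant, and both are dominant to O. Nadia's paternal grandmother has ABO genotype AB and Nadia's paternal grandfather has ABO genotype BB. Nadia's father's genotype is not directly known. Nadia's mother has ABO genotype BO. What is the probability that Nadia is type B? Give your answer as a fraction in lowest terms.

3/4

Nadia's father's ABO genotype from AB × BB: 1/2 AB, 1/2 BB.
Crossing each possibility with the mother BO and summing P(type B): 1/2·1/2 + 1/2·1 = 3/4.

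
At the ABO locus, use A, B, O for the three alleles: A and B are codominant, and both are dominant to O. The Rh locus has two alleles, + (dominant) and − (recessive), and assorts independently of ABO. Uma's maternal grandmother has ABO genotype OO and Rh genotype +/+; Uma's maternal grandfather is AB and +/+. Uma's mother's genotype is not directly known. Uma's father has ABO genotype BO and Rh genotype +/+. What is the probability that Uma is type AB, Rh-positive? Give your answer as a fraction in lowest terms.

1/8

Uma's mother's ABO genotype from OO × AB: 1/2 AO, 1/2 BO.
Crossing each possibility with the father BO and summing P(type AB): 1/2·1/4 + 1/2·0 = 1/8.
Similarly for Rh via the mother's Rh distribution: P(Rh+) = 1.
Independent loci: 1/8 × 1 = 1/8.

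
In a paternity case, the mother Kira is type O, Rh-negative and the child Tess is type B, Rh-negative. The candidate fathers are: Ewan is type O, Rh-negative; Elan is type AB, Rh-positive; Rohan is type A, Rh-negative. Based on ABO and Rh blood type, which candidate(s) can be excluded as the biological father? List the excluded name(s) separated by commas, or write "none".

A candidate is excluded only if no genotype consistent with his phenotype could produce a type B, Rh-negative child with a type O, Rh-negative mother.
Ewan (type O, Rh-): no genotype consistent with that phenotype can produce a type-B Rh- child with a type-O mother.
Rohan (type A, Rh-): no genotype consistent with that phenotype can produce a type-B Rh- child with a type-O mother.

Ewan, Rohan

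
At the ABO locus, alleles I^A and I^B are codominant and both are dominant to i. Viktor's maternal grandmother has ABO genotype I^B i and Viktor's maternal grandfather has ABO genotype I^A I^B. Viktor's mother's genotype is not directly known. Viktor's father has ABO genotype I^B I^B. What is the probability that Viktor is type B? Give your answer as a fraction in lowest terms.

Viktor's mother's ABO genotype from I^B i × I^A I^B: 1/4 I^A I^B, 1/4 I^A i, 1/4 I^B I^B, 1/4 I^B i.
Crossing each possibility with the father I^B I^B and summing P(type B): 1/4·1/2 + 1/4·1/2 + 1/4·1 + 1/4·1 = 3/4.

3/4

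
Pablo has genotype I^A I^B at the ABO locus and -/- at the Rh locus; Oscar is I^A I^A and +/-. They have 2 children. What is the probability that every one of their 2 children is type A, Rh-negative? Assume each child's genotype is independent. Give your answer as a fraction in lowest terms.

ABO cross I^A I^B × I^A I^A → 1/2 A, 1/2 AB.
Rh cross -/- × +/- → 1/2 Rh+, 1/2 Rh-; so P(type A, Rh-negative) = 1/2 × 1/2 = 1/4 per child.
All 2 independent: (1/4)^2 = 1/16.

1/16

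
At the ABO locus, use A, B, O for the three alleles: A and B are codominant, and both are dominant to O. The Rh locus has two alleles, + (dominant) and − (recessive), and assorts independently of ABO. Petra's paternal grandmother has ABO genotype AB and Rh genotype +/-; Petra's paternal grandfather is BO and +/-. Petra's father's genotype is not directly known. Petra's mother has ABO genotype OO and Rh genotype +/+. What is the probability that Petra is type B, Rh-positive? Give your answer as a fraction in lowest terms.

1/2

Petra's father's ABO genotype from AB × BO: 1/4 AB, 1/4 AO, 1/4 BB, 1/4 BO.
Crossing each possibility with the mother OO and summing P(type B): 1/4·1/2 + 1/4·0 + 1/4·1 + 1/4·1/2 = 1/2.
Similarly for Rh via the father's Rh distribution: P(Rh+) = 1.
Independent loci: 1/2 × 1 = 1/2.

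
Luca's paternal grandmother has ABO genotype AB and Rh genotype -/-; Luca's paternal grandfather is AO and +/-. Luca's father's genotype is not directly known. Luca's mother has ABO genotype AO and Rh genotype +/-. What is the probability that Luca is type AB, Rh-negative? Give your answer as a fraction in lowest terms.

3/64

Luca's father's ABO genotype from AB × AO: 1/4 AA, 1/4 AB, 1/4 AO, 1/4 BO.
Crossing each possibility with the mother AO and summing P(type AB): 1/4·0 + 1/4·1/4 + 1/4·0 + 1/4·1/4 = 1/8.
Similarly for Rh via the father's Rh distribution: P(Rh-) = 3/8.
Independent loci: 1/8 × 3/8 = 3/64.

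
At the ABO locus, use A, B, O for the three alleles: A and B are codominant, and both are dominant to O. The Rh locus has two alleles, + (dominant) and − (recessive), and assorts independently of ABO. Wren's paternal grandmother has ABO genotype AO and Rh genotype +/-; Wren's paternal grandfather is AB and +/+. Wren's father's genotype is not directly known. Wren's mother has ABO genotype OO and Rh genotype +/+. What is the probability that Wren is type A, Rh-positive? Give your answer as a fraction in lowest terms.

Wren's father's ABO genotype from AO × AB: 1/4 AA, 1/4 AB, 1/4 AO, 1/4 BO.
Crossing each possibility with the mother OO and summing P(type A): 1/4·1 + 1/4·1/2 + 1/4·1/2 + 1/4·0 = 1/2.
Similarly for Rh via the father's Rh distribution: P(Rh+) = 1.
Independent loci: 1/2 × 1 = 1/2.

1/2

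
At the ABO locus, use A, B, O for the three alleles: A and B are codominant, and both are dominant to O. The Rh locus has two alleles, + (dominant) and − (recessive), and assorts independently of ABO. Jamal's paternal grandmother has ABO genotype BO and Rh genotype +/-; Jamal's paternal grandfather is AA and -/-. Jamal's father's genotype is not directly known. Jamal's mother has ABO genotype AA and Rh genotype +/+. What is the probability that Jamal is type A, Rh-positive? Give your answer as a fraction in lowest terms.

Jamal's father's ABO genotype from BO × AA: 1/2 AB, 1/2 AO.
Crossing each possibility with the mother AA and summing P(type A): 1/2·1/2 + 1/2·1 = 3/4.
Similarly for Rh via the father's Rh distribution: P(Rh+) = 1.
Independent loci: 3/4 × 1 = 3/4.

3/4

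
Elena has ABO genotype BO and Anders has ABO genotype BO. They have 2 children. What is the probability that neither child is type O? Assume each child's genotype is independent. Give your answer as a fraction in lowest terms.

ABO cross BO × BO → 1/4 O, 3/4 B.
So P(type O) = 1/4 per child.
P(not type O) = 3/4 for one child; (3/4)^2 = 9/16.

9/16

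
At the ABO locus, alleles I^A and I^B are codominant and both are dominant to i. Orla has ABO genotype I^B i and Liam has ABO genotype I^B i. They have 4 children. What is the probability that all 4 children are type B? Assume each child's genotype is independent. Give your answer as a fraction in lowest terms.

ABO cross I^B i × I^B i → 1/4 O, 3/4 B.
So P(type B) = 3/4 per child.
All 4 independent: (3/4)^4 = 81/256.

81/256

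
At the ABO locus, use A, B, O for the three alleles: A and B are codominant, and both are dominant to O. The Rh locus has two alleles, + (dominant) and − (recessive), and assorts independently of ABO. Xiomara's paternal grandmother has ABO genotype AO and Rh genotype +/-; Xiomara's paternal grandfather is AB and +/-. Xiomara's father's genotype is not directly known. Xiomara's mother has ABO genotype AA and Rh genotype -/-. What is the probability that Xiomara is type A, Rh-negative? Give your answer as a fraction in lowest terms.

3/8

Xiomara's father's ABO genotype from AO × AB: 1/4 AA, 1/4 AB, 1/4 AO, 1/4 BO.
Crossing each possibility with the mother AA and summing P(type A): 1/4·1 + 1/4·1/2 + 1/4·1 + 1/4·1/2 = 3/4.
Similarly for Rh via the father's Rh distribution: P(Rh-) = 1/2.
Independent loci: 3/4 × 1/2 = 3/8.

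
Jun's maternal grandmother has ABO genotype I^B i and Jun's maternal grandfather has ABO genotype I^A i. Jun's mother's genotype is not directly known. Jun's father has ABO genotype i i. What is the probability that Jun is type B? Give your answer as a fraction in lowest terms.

Jun's mother's ABO genotype from I^B i × I^A i: 1/4 I^A I^B, 1/4 I^A i, 1/4 I^B i, 1/4 i i.
Crossing each possibility with the father i i and summing P(type B): 1/4·1/2 + 1/4·0 + 1/4·1/2 + 1/4·0 = 1/4.

1/4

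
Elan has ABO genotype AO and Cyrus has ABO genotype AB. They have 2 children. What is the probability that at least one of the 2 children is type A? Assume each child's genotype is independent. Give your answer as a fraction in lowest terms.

3/4

ABO cross AO × AB → 1/2 A, 1/4 B, 1/4 AB.
So P(type A) = 1/2 per child.
P(none) = (1/2)^2 = 1/4; P(at least one) = 1 − 1/4 = 3/4.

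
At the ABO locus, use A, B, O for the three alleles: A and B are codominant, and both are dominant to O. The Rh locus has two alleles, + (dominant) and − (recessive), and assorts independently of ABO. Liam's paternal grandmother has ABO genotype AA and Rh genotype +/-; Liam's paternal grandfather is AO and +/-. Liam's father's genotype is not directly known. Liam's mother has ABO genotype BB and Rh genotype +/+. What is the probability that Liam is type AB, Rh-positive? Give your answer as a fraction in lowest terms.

Liam's father's ABO genotype from AA × AO: 1/2 AA, 1/2 AO.
Crossing each possibility with the mother BB and summing P(type AB): 1/2·1 + 1/2·1/2 = 3/4.
Similarly for Rh via the father's Rh distribution: P(Rh+) = 1.
Independent loci: 3/4 × 1 = 3/4.

3/4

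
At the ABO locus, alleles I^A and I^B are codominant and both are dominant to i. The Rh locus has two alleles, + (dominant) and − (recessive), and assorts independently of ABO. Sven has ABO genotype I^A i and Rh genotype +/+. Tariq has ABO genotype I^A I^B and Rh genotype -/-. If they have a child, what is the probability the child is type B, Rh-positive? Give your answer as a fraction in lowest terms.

ABO cross I^A i × I^A I^B → offspring phenotypes: 1/2 A, 1/4 B, 1/4 AB.
Rh cross +/+ × -/- → 1 Rh+.
Independent loci: P(type B, Rh-positive) = 1/4 × 1 = 1/4.

1/4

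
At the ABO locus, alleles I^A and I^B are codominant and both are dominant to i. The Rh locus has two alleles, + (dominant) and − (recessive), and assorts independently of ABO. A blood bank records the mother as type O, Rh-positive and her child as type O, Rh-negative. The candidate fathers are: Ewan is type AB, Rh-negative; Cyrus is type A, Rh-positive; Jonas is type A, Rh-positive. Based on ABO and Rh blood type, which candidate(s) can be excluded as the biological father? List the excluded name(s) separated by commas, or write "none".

Ewan

A candidate is excluded only if no genotype consistent with his phenotype could produce a type O, Rh-negative child with a type O, Rh-positive mother.
Ewan (type AB, Rh-): no genotype consistent with that phenotype can produce a type-O Rh- child with a type-O mother.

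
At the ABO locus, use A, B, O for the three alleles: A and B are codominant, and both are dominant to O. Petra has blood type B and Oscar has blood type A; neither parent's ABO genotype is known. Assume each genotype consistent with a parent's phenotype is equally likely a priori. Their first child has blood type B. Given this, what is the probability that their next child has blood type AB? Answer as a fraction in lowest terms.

5/12

Possible genotypes: Petra ∈ {BB, BO}; Oscar ∈ {AA, AO}.
Weight each parental genotype pair by prior × P(type-B child):
  BB × AO: posterior weight 2/3; P(next child type AB) = 1/2.
  BO × AO: posterior weight 1/3; P(next child type AB) = 1/4.
Weighted sum = 5/12.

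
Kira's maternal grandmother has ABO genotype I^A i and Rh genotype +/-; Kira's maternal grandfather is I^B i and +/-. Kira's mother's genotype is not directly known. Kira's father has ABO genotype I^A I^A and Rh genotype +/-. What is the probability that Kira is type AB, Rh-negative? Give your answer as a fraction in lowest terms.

1/16

Kira's mother's ABO genotype from I^A i × I^B i: 1/4 I^A I^B, 1/4 I^A i, 1/4 I^B i, 1/4 i i.
Crossing each possibility with the father I^A I^A and summing P(type AB): 1/4·1/2 + 1/4·0 + 1/4·1/2 + 1/4·0 = 1/4.
Similarly for Rh via the mother's Rh distribution: P(Rh-) = 1/4.
Independent loci: 1/4 × 1/4 = 1/16.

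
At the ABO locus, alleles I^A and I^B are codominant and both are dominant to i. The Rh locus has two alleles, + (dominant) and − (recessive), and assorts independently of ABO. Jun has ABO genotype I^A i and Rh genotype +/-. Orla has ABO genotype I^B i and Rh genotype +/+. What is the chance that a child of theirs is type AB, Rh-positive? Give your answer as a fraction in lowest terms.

ABO cross I^A i × I^B i → offspring phenotypes: 1/4 O, 1/4 A, 1/4 B, 1/4 AB.
Rh cross +/- × +/+ → 1 Rh+.
Independent loci: P(type AB, Rh-positive) = 1/4 × 1 = 1/4.

1/4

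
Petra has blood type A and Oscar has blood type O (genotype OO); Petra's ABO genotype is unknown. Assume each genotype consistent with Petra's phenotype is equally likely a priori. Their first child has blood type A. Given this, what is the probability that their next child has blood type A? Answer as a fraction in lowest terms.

5/6

Possible genotypes: Petra ∈ {AA, AO}; Oscar ∈ {OO}.
Weight each parental genotype pair by prior × P(type-A child):
  AA × OO: posterior weight 2/3; P(next child type A) = 1.
  AO × OO: posterior weight 1/3; P(next child type A) = 1/2.
Weighted sum = 5/6.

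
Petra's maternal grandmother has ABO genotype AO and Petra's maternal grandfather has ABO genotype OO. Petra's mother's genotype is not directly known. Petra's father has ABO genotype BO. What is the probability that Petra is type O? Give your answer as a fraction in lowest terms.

Petra's mother's ABO genotype from AO × OO: 1/2 AO, 1/2 OO.
Crossing each possibility with the father BO and summing P(type O): 1/2·1/4 + 1/2·1/2 = 3/8.

3/8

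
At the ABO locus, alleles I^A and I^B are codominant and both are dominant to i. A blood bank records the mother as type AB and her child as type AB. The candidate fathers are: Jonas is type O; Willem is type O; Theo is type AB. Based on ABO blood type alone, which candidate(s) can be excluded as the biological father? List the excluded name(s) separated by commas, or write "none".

Jonas, Willem

A candidate is excluded only if no genotype consistent with his phenotype could produce a type AB child with a type AB mother.
Jonas (type O): no genotype consistent with that phenotype can produce a type-AB child with a type-AB mother.
Willem (type O): no genotype consistent with that phenotype can produce a type-AB child with a type-AB mother.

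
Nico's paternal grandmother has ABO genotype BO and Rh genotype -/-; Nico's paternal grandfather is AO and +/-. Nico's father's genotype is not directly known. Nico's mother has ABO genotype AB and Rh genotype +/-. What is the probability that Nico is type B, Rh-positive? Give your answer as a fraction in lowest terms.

Nico's father's ABO genotype from BO × AO: 1/4 AB, 1/4 AO, 1/4 BO, 1/4 OO.
Crossing each possibility with the mother AB and summing P(type B): 1/4·1/4 + 1/4·1/4 + 1/4·1/2 + 1/4·1/2 = 3/8.
Similarly for Rh via the father's Rh distribution: P(Rh+) = 5/8.
Independent loci: 3/8 × 5/8 = 15/64.

15/64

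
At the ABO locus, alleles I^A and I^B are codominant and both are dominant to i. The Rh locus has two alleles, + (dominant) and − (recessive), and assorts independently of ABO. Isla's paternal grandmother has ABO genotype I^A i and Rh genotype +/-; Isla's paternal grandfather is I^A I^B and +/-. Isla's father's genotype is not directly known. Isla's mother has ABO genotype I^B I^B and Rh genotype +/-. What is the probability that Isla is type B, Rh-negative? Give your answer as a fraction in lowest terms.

1/8

Isla's father's ABO genotype from I^A i × I^A I^B: 1/4 I^A I^A, 1/4 I^A I^B, 1/4 I^A i, 1/4 I^B i.
Crossing each possibility with the mother I^B I^B and summing P(type B): 1/4·0 + 1/4·1/2 + 1/4·1/2 + 1/4·1 = 1/2.
Similarly for Rh via the father's Rh distribution: P(Rh-) = 1/4.
Independent loci: 1/2 × 1/4 = 1/8.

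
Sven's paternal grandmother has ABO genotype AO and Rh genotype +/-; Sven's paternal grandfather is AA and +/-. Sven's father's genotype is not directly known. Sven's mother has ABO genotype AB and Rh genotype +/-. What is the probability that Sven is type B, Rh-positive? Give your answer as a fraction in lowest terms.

3/32

Sven's father's ABO genotype from AO × AA: 1/2 AA, 1/2 AO.
Crossing each possibility with the mother AB and summing P(type B): 1/2·0 + 1/2·1/4 = 1/8.
Similarly for Rh via the father's Rh distribution: P(Rh+) = 3/4.
Independent loci: 1/8 × 3/4 = 3/32.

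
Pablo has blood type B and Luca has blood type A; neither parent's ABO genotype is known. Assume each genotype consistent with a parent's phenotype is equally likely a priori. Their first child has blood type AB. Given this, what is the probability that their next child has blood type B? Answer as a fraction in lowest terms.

Possible genotypes: Pablo ∈ {I^B I^B, I^B i}; Luca ∈ {I^A I^A, I^A i}.
Weight each parental genotype pair by prior × P(type-AB child):
  I^B I^B × I^A I^A: posterior weight 4/9; P(next child type B) = 0.
  I^B I^B × I^A i: posterior weight 2/9; P(next child type B) = 1/2.
  I^B i × I^A I^A: posterior weight 2/9; P(next child type B) = 0.
  I^B i × I^A i: posterior weight 1/9; P(next child type B) = 1/4.
Weighted sum = 5/36.

5/36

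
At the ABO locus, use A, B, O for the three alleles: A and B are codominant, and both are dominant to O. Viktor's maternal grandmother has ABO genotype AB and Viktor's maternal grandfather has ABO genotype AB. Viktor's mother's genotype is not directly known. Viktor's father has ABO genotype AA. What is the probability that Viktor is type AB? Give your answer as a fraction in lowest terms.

1/2

Viktor's mother's ABO genotype from AB × AB: 1/4 AA, 1/2 AB, 1/4 BB.
Crossing each possibility with the father AA and summing P(type AB): 1/4·0 + 1/2·1/2 + 1/4·1 = 1/2.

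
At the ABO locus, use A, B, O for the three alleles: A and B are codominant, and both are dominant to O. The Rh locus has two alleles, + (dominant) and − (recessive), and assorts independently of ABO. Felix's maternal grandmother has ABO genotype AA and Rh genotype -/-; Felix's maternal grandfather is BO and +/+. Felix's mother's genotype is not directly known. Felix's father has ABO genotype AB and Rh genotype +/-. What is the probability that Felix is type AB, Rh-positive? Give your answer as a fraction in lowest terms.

9/32

Felix's mother's ABO genotype from AA × BO: 1/2 AB, 1/2 AO.
Crossing each possibility with the father AB and summing P(type AB): 1/2·1/2 + 1/2·1/4 = 3/8.
Similarly for Rh via the mother's Rh distribution: P(Rh+) = 3/4.
Independent loci: 3/8 × 3/4 = 9/32.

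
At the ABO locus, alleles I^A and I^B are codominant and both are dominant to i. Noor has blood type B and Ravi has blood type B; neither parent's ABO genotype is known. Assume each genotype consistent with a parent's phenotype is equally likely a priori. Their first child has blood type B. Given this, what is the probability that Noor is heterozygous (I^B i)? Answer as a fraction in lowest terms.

7/15

Possible genotypes: Noor ∈ {I^B I^B, I^B i}; Ravi ∈ {I^B I^B, I^B i}.
Weight each parental genotype pair by prior × P(type-B child):
  I^B I^B × I^B I^B: posterior weight 4/15.
  I^B I^B × I^B i: posterior weight 4/15.
  I^B i × I^B I^B: posterior weight 4/15.
  I^B i × I^B i: posterior weight 1/5.
Sum the posterior weight over pairs where Noor is I^B i: 7/15.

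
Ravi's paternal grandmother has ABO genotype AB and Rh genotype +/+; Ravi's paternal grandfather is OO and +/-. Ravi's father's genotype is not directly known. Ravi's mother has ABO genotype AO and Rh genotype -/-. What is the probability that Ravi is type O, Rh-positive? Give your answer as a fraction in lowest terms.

Ravi's father's ABO genotype from AB × OO: 1/2 AO, 1/2 BO.
Crossing each possibility with the mother AO and summing P(type O): 1/2·1/4 + 1/2·1/4 = 1/4.
Similarly for Rh via the father's Rh distribution: P(Rh+) = 3/4.
Independent loci: 1/4 × 3/4 = 3/16.

3/16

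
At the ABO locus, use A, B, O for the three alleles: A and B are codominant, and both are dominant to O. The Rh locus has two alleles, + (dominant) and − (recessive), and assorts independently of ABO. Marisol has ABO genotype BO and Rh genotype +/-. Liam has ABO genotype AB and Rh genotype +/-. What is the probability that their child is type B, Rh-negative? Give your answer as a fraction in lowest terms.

1/8

ABO cross BO × AB → offspring phenotypes: 1/4 A, 1/2 B, 1/4 AB.
Rh cross +/- × +/- → 3/4 Rh+, 1/4 Rh-.
Independent loci: P(type B, Rh-negative) = 1/2 × 1/4 = 1/8.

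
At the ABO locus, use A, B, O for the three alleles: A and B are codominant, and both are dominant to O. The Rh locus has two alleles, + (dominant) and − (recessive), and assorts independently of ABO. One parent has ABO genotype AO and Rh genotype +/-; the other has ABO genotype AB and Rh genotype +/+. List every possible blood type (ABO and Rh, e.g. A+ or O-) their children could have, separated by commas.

A+, B+, AB+

Gametes from AO × AB give offspring ABO genotypes AA, AB, AO, BO, i.e. phenotypes A, B, AB.
Rh cross +/- × +/+ → phenotypes Rh+.
Combining independently: A+, B+, AB+.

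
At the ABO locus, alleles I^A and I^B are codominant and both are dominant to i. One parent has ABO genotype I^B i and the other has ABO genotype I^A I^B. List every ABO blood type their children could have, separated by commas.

A, B, AB

Gametes from I^B i × I^A I^B give offspring ABO genotypes I^A I^B, I^A i, I^B I^B, I^B i, i.e. phenotypes A, B, AB.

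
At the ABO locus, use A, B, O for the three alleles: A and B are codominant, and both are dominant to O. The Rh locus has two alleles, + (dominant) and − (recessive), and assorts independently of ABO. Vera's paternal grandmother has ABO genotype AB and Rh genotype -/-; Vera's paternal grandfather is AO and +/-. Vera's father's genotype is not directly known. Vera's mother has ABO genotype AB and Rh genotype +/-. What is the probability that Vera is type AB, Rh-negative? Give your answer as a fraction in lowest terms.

Vera's father's ABO genotype from AB × AO: 1/4 AA, 1/4 AB, 1/4 AO, 1/4 BO.
Crossing each possibility with the mother AB and summing P(type AB): 1/4·1/2 + 1/4·1/2 + 1/4·1/4 + 1/4·1/4 = 3/8.
Similarly for Rh via the father's Rh distribution: P(Rh-) = 3/8.
Independent loci: 3/8 × 3/8 = 9/64.

9/64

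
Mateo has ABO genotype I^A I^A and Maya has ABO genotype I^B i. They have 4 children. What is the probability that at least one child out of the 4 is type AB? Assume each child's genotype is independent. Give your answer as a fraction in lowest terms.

ABO cross I^A I^A × I^B i → 1/2 A, 1/2 AB.
So P(type AB) = 1/2 per child.
P(none) = (1/2)^4 = 1/16; P(at least one) = 1 − 1/16 = 15/16.

15/16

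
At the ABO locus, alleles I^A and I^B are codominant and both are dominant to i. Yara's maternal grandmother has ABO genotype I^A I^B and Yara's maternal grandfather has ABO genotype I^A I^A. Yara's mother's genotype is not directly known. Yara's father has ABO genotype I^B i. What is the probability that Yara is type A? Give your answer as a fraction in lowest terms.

Yara's mother's ABO genotype from I^A I^B × I^A I^A: 1/2 I^A I^A, 1/2 I^A I^B.
Crossing each possibility with the father I^B i and summing P(type A): 1/2·1/2 + 1/2·1/4 = 3/8.

3/8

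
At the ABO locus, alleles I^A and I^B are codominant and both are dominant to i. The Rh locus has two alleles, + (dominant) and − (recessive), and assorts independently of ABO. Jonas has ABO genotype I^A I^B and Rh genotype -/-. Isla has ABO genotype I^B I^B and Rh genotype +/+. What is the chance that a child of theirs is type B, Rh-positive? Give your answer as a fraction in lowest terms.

1/2

ABO cross I^A I^B × I^B I^B → offspring phenotypes: 1/2 B, 1/2 AB.
Rh cross -/- × +/+ → 1 Rh+.
Independent loci: P(type B, Rh-positive) = 1/2 × 1 = 1/2.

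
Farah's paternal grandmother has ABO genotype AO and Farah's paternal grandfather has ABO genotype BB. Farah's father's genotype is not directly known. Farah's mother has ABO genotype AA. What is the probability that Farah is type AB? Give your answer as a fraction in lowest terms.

Farah's father's ABO genotype from AO × BB: 1/2 AB, 1/2 BO.
Crossing each possibility with the mother AA and summing P(type AB): 1/2·1/2 + 1/2·1/2 = 1/2.

1/2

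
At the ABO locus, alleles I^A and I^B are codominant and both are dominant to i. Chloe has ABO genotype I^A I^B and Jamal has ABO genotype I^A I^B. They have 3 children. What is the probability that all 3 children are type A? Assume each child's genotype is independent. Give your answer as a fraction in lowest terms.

1/64

ABO cross I^A I^B × I^A I^B → 1/4 A, 1/4 B, 1/2 AB.
So P(type A) = 1/4 per child.
All 3 independent: (1/4)^3 = 1/64.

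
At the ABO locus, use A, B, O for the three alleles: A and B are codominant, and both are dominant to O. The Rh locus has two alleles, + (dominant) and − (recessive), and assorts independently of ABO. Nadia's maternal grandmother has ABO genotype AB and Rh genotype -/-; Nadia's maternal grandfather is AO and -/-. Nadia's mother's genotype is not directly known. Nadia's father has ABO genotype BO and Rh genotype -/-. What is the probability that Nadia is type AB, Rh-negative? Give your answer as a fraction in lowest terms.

Nadia's mother's ABO genotype from AB × AO: 1/4 AA, 1/4 AB, 1/4 AO, 1/4 BO.
Crossing each possibility with the father BO and summing P(type AB): 1/4·1/2 + 1/4·1/4 + 1/4·1/4 + 1/4·0 = 1/4.
Similarly for Rh via the mother's Rh distribution: P(Rh-) = 1.
Independent loci: 1/4 × 1 = 1/4.

1/4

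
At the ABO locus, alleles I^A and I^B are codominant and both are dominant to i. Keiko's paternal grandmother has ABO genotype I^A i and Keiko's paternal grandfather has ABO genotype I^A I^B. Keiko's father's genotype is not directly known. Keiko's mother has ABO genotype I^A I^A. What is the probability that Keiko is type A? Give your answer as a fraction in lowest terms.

3/4

Keiko's father's ABO genotype from I^A i × I^A I^B: 1/4 I^A I^A, 1/4 I^A I^B, 1/4 I^A i, 1/4 I^B i.
Crossing each possibility with the mother I^A I^A and summing P(type A): 1/4·1 + 1/4·1/2 + 1/4·1 + 1/4·1/2 = 3/4.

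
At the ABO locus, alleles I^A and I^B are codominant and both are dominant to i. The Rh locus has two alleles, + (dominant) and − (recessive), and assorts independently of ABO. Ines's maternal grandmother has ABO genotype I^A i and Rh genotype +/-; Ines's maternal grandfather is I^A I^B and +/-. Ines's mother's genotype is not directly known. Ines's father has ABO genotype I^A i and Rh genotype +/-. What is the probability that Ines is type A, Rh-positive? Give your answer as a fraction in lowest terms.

15/32

Ines's mother's ABO genotype from I^A i × I^A I^B: 1/4 I^A I^A, 1/4 I^A I^B, 1/4 I^A i, 1/4 I^B i.
Crossing each possibility with the father I^A i and summing P(type A): 1/4·1 + 1/4·1/2 + 1/4·3/4 + 1/4·1/4 = 5/8.
Similarly for Rh via the mother's Rh distribution: P(Rh+) = 3/4.
Independent loci: 5/8 × 3/4 = 15/32.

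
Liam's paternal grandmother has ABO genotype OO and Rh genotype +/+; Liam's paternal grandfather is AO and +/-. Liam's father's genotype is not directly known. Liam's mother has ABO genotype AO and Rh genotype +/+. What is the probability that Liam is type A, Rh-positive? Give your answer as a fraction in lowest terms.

Liam's father's ABO genotype from OO × AO: 1/2 AO, 1/2 OO.
Crossing each possibility with the mother AO and summing P(type A): 1/2·3/4 + 1/2·1/2 = 5/8.
Similarly for Rh via the father's Rh distribution: P(Rh+) = 1.
Independent loci: 5/8 × 1 = 5/8.

5/8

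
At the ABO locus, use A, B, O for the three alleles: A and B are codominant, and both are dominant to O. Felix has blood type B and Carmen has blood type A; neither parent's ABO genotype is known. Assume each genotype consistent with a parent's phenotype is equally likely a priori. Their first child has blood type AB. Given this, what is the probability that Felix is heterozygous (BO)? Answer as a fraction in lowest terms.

Possible genotypes: Felix ∈ {BB, BO}; Carmen ∈ {AA, AO}.
Weight each parental genotype pair by prior × P(type-AB child):
  BB × AA: posterior weight 4/9.
  BB × AO: posterior weight 2/9.
  BO × AA: posterior weight 2/9.
  BO × AO: posterior weight 1/9.
Sum the posterior weight over pairs where Felix is BO: 1/3.

1/3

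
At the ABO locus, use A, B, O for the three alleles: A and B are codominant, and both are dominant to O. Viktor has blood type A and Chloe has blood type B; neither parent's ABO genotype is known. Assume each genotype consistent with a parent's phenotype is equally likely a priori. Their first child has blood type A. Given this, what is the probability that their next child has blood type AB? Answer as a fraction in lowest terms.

Possible genotypes: Viktor ∈ {AA, AO}; Chloe ∈ {BB, BO}.
Weight each parental genotype pair by prior × P(type-A child):
  AA × BO: posterior weight 2/3; P(next child type AB) = 1/2.
  AO × BO: posterior weight 1/3; P(next child type AB) = 1/4.
Weighted sum = 5/12.

5/12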